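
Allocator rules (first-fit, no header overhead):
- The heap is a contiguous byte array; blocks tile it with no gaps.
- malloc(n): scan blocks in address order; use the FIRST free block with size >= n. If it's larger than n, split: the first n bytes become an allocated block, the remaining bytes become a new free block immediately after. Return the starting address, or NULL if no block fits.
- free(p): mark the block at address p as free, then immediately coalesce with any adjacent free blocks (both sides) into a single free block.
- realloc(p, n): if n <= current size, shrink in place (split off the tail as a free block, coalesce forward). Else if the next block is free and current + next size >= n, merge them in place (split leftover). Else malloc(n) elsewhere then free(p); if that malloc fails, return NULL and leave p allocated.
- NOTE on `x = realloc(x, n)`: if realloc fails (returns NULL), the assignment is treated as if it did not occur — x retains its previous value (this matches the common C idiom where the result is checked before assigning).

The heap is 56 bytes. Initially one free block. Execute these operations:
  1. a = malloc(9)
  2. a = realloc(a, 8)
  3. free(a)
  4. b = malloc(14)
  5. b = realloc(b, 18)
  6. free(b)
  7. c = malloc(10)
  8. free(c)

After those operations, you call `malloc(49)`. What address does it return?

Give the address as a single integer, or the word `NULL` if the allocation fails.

Op 1: a = malloc(9) -> a = 0; heap: [0-8 ALLOC][9-55 FREE]
Op 2: a = realloc(a, 8) -> a = 0; heap: [0-7 ALLOC][8-55 FREE]
Op 3: free(a) -> (freed a); heap: [0-55 FREE]
Op 4: b = malloc(14) -> b = 0; heap: [0-13 ALLOC][14-55 FREE]
Op 5: b = realloc(b, 18) -> b = 0; heap: [0-17 ALLOC][18-55 FREE]
Op 6: free(b) -> (freed b); heap: [0-55 FREE]
Op 7: c = malloc(10) -> c = 0; heap: [0-9 ALLOC][10-55 FREE]
Op 8: free(c) -> (freed c); heap: [0-55 FREE]
malloc(49): first-fit scan over [0-55 FREE] -> 0

Answer: 0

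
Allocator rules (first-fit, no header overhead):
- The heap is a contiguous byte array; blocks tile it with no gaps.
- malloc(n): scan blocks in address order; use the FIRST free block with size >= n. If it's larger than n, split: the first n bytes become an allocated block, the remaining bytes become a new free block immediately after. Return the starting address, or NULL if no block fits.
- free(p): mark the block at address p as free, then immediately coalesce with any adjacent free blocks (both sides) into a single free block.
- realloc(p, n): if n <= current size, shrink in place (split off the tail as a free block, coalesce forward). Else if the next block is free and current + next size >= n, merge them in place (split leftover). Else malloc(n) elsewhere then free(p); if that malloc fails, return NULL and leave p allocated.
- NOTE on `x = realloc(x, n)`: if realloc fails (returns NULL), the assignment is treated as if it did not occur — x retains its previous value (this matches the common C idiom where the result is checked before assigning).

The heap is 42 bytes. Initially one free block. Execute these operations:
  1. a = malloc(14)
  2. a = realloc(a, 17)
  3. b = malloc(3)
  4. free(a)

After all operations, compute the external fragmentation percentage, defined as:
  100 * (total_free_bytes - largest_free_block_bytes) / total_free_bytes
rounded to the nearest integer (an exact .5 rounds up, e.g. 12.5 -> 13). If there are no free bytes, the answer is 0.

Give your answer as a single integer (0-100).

Answer: 44

Derivation:
Op 1: a = malloc(14) -> a = 0; heap: [0-13 ALLOC][14-41 FREE]
Op 2: a = realloc(a, 17) -> a = 0; heap: [0-16 ALLOC][17-41 FREE]
Op 3: b = malloc(3) -> b = 17; heap: [0-16 ALLOC][17-19 ALLOC][20-41 FREE]
Op 4: free(a) -> (freed a); heap: [0-16 FREE][17-19 ALLOC][20-41 FREE]
Free blocks: [17 22] total_free=39 largest=22 -> 100*(39-22)/39 = 1700/39 ≈ 43.590 -> rounds to 44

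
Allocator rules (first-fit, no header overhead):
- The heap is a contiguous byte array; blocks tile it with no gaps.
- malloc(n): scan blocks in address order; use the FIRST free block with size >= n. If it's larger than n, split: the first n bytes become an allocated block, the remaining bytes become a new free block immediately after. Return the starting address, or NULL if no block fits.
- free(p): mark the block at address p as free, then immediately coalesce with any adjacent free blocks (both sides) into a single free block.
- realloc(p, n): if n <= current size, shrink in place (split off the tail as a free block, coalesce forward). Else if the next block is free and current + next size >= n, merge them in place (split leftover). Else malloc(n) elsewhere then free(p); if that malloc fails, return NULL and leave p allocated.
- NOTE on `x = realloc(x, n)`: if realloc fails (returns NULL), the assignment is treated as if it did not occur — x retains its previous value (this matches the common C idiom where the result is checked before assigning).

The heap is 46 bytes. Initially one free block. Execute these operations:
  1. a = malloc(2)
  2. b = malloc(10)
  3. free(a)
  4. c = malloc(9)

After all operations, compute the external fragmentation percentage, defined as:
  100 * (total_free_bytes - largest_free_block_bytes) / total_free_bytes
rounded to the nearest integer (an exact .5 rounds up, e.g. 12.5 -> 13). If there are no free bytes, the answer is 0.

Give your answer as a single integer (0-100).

Op 1: a = malloc(2) -> a = 0; heap: [0-1 ALLOC][2-45 FREE]
Op 2: b = malloc(10) -> b = 2; heap: [0-1 ALLOC][2-11 ALLOC][12-45 FREE]
Op 3: free(a) -> (freed a); heap: [0-1 FREE][2-11 ALLOC][12-45 FREE]
Op 4: c = malloc(9) -> c = 12; heap: [0-1 FREE][2-11 ALLOC][12-20 ALLOC][21-45 FREE]
Free blocks: [2 25] total_free=27 largest=25 -> 100*(27-25)/27 = 200/27 ≈ 7.407 -> rounds to 7

Answer: 7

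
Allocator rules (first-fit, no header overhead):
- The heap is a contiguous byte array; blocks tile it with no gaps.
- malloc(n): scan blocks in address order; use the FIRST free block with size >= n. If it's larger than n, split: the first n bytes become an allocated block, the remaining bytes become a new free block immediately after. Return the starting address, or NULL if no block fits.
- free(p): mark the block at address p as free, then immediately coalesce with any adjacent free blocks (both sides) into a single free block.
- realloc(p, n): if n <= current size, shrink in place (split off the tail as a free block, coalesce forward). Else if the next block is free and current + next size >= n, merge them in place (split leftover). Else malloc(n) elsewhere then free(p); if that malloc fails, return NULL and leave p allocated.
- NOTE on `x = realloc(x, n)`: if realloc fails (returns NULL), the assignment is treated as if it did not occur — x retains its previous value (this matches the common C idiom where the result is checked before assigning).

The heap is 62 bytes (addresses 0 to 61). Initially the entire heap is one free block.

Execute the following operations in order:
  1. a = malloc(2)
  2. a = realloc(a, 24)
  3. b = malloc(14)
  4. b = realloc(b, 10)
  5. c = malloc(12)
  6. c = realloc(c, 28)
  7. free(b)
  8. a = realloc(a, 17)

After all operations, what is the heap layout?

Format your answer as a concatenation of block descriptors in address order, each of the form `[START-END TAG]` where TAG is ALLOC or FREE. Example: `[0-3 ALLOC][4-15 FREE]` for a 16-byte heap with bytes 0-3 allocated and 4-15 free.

Op 1: a = malloc(2) -> a = 0; heap: [0-1 ALLOC][2-61 FREE]
Op 2: a = realloc(a, 24) -> a = 0; heap: [0-23 ALLOC][24-61 FREE]
Op 3: b = malloc(14) -> b = 24; heap: [0-23 ALLOC][24-37 ALLOC][38-61 FREE]
Op 4: b = realloc(b, 10) -> b = 24; heap: [0-23 ALLOC][24-33 ALLOC][34-61 FREE]
Op 5: c = malloc(12) -> c = 34; heap: [0-23 ALLOC][24-33 ALLOC][34-45 ALLOC][46-61 FREE]
Op 6: c = realloc(c, 28) -> c = 34; heap: [0-23 ALLOC][24-33 ALLOC][34-61 ALLOC]
Op 7: free(b) -> (freed b); heap: [0-23 ALLOC][24-33 FREE][34-61 ALLOC]
Op 8: a = realloc(a, 17) -> a = 0; heap: [0-16 ALLOC][17-33 FREE][34-61 ALLOC]

Answer: [0-16 ALLOC][17-33 FREE][34-61 ALLOC]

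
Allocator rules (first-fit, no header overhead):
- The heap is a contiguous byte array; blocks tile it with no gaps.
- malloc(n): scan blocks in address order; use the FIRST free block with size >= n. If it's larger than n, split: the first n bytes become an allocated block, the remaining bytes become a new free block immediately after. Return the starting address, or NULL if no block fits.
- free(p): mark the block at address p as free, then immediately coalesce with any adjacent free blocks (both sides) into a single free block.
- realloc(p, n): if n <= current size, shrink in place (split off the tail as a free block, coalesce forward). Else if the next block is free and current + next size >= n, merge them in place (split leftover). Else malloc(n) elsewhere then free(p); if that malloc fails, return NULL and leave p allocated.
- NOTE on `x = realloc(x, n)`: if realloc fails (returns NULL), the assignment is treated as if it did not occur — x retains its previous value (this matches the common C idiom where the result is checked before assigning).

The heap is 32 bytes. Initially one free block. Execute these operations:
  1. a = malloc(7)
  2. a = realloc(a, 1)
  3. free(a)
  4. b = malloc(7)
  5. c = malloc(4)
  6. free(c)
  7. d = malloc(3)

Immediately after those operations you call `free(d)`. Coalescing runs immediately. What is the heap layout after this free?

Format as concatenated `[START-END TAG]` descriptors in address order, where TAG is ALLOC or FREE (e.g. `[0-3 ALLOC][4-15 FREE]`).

Answer: [0-6 ALLOC][7-31 FREE]

Derivation:
Op 1: a = malloc(7) -> a = 0; heap: [0-6 ALLOC][7-31 FREE]
Op 2: a = realloc(a, 1) -> a = 0; heap: [0-0 ALLOC][1-31 FREE]
Op 3: free(a) -> (freed a); heap: [0-31 FREE]
Op 4: b = malloc(7) -> b = 0; heap: [0-6 ALLOC][7-31 FREE]
Op 5: c = malloc(4) -> c = 7; heap: [0-6 ALLOC][7-10 ALLOC][11-31 FREE]
Op 6: free(c) -> (freed c); heap: [0-6 ALLOC][7-31 FREE]
Op 7: d = malloc(3) -> d = 7; heap: [0-6 ALLOC][7-9 ALLOC][10-31 FREE]
free(d): d = 7 -> block [7-9 ALLOC]; mark free, coalesce with adjacent free neighbors -> [0-6 ALLOC][7-31 FREE]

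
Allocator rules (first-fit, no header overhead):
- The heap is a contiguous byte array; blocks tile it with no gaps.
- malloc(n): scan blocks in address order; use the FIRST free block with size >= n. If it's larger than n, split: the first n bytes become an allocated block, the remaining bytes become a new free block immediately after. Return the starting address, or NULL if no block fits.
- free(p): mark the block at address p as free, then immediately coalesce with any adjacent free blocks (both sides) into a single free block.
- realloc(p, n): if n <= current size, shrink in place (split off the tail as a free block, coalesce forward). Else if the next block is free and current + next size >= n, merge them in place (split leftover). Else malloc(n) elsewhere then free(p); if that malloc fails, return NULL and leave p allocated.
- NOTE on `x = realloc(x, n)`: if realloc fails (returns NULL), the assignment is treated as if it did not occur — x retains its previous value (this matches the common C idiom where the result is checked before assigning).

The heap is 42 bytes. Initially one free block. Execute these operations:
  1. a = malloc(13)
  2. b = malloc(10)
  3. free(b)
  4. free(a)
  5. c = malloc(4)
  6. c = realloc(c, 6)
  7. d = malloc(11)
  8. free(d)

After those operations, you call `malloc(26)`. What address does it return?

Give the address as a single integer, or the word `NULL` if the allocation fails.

Op 1: a = malloc(13) -> a = 0; heap: [0-12 ALLOC][13-41 FREE]
Op 2: b = malloc(10) -> b = 13; heap: [0-12 ALLOC][13-22 ALLOC][23-41 FREE]
Op 3: free(b) -> (freed b); heap: [0-12 ALLOC][13-41 FREE]
Op 4: free(a) -> (freed a); heap: [0-41 FREE]
Op 5: c = malloc(4) -> c = 0; heap: [0-3 ALLOC][4-41 FREE]
Op 6: c = realloc(c, 6) -> c = 0; heap: [0-5 ALLOC][6-41 FREE]
Op 7: d = malloc(11) -> d = 6; heap: [0-5 ALLOC][6-16 ALLOC][17-41 FREE]
Op 8: free(d) -> (freed d); heap: [0-5 ALLOC][6-41 FREE]
malloc(26): first-fit scan over [0-5 ALLOC][6-41 FREE] -> 6

Answer: 6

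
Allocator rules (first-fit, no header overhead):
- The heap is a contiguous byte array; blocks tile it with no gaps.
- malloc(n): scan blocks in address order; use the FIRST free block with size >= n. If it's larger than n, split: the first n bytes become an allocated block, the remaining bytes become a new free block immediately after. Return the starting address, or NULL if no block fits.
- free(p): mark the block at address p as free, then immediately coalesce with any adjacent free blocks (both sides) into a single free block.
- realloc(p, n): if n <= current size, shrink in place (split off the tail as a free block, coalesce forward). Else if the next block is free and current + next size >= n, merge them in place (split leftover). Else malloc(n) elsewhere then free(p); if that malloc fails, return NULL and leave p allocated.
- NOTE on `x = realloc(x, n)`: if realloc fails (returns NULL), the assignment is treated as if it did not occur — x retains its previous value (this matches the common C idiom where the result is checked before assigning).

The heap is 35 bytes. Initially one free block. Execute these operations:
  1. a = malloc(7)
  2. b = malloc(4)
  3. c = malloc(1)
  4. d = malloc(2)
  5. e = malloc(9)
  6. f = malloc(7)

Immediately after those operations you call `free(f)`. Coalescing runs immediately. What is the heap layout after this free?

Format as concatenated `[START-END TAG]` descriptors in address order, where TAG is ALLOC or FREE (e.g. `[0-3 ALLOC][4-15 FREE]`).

Op 1: a = malloc(7) -> a = 0; heap: [0-6 ALLOC][7-34 FREE]
Op 2: b = malloc(4) -> b = 7; heap: [0-6 ALLOC][7-10 ALLOC][11-34 FREE]
Op 3: c = malloc(1) -> c = 11; heap: [0-6 ALLOC][7-10 ALLOC][11-11 ALLOC][12-34 FREE]
Op 4: d = malloc(2) -> d = 12; heap: [0-6 ALLOC][7-10 ALLOC][11-11 ALLOC][12-13 ALLOC][14-34 FREE]
Op 5: e = malloc(9) -> e = 14; heap: [0-6 ALLOC][7-10 ALLOC][11-11 ALLOC][12-13 ALLOC][14-22 ALLOC][23-34 FREE]
Op 6: f = malloc(7) -> f = 23; heap: [0-6 ALLOC][7-10 ALLOC][11-11 ALLOC][12-13 ALLOC][14-22 ALLOC][23-29 ALLOC][30-34 FREE]
free(f): f = 23 -> block [23-29 ALLOC]; mark free, coalesce with adjacent free neighbors -> [0-6 ALLOC][7-10 ALLOC][11-11 ALLOC][12-13 ALLOC][14-22 ALLOC][23-34 FREE]

Answer: [0-6 ALLOC][7-10 ALLOC][11-11 ALLOC][12-13 ALLOC][14-22 ALLOC][23-34 FREE]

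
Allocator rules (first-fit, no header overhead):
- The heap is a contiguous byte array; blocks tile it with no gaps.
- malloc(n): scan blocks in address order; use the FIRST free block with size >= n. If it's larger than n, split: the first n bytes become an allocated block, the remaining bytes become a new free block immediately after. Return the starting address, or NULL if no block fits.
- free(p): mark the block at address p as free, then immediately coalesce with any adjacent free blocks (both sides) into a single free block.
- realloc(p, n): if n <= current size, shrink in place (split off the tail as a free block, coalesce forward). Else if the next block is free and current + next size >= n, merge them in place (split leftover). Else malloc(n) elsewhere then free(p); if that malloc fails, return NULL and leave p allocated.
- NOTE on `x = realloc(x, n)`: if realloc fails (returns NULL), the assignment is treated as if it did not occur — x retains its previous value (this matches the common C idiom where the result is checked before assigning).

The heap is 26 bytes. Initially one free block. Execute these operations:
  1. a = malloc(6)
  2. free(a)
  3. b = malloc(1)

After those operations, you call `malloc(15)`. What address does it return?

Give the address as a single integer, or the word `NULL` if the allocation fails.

Answer: 1

Derivation:
Op 1: a = malloc(6) -> a = 0; heap: [0-5 ALLOC][6-25 FREE]
Op 2: free(a) -> (freed a); heap: [0-25 FREE]
Op 3: b = malloc(1) -> b = 0; heap: [0-0 ALLOC][1-25 FREE]
malloc(15): first-fit scan over [0-0 ALLOC][1-25 FREE] -> 1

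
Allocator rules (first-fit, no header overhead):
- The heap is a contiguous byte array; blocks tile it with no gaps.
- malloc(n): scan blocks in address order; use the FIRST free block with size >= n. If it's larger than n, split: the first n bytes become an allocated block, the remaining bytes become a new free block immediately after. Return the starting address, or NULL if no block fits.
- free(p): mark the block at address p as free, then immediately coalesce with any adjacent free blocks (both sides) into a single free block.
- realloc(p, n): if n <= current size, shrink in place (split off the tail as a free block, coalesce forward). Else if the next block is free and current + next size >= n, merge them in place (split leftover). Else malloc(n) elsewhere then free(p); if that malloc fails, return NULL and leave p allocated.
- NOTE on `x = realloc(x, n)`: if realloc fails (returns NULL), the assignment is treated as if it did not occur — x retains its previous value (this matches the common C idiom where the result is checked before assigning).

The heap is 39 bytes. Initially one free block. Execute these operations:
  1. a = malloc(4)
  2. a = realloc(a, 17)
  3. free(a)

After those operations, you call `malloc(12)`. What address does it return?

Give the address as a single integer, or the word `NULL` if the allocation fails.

Op 1: a = malloc(4) -> a = 0; heap: [0-3 ALLOC][4-38 FREE]
Op 2: a = realloc(a, 17) -> a = 0; heap: [0-16 ALLOC][17-38 FREE]
Op 3: free(a) -> (freed a); heap: [0-38 FREE]
malloc(12): first-fit scan over [0-38 FREE] -> 0

Answer: 0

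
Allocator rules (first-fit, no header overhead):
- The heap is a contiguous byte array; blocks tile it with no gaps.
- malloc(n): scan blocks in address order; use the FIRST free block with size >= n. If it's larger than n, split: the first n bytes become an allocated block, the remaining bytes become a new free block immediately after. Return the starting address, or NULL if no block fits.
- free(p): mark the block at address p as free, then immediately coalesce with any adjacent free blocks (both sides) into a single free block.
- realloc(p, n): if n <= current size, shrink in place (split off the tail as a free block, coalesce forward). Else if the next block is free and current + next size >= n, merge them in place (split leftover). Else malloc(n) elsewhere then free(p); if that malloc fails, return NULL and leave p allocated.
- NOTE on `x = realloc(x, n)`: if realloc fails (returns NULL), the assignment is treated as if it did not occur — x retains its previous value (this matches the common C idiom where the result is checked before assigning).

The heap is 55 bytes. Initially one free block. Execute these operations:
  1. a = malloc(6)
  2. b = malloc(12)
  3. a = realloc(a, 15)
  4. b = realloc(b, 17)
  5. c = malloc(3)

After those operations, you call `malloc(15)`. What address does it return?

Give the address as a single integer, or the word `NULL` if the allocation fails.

Answer: 3

Derivation:
Op 1: a = malloc(6) -> a = 0; heap: [0-5 ALLOC][6-54 FREE]
Op 2: b = malloc(12) -> b = 6; heap: [0-5 ALLOC][6-17 ALLOC][18-54 FREE]
Op 3: a = realloc(a, 15) -> a = 18; heap: [0-5 FREE][6-17 ALLOC][18-32 ALLOC][33-54 FREE]
Op 4: b = realloc(b, 17) -> b = 33; heap: [0-17 FREE][18-32 ALLOC][33-49 ALLOC][50-54 FREE]
Op 5: c = malloc(3) -> c = 0; heap: [0-2 ALLOC][3-17 FREE][18-32 ALLOC][33-49 ALLOC][50-54 FREE]
malloc(15): first-fit scan over [0-2 ALLOC][3-17 FREE][18-32 ALLOC][33-49 ALLOC][50-54 FREE] -> 3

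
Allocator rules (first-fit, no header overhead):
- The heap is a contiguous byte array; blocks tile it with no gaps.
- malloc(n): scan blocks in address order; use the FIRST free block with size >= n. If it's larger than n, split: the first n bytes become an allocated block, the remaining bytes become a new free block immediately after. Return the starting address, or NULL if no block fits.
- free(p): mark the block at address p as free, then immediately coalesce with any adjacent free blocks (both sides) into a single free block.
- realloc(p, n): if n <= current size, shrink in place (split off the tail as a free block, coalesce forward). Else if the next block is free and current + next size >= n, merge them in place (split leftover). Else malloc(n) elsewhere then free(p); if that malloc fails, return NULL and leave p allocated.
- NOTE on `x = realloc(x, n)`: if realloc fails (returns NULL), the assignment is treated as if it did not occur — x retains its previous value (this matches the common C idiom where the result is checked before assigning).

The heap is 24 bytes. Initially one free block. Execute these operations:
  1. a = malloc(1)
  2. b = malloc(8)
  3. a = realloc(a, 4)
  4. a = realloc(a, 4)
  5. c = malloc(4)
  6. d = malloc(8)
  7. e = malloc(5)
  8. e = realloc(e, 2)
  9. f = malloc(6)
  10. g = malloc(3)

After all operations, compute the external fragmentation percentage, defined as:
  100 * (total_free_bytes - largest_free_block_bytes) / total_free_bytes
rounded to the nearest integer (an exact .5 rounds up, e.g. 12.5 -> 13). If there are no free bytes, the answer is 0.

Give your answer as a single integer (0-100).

Answer: 33

Derivation:
Op 1: a = malloc(1) -> a = 0; heap: [0-0 ALLOC][1-23 FREE]
Op 2: b = malloc(8) -> b = 1; heap: [0-0 ALLOC][1-8 ALLOC][9-23 FREE]
Op 3: a = realloc(a, 4) -> a = 9; heap: [0-0 FREE][1-8 ALLOC][9-12 ALLOC][13-23 FREE]
Op 4: a = realloc(a, 4) -> a = 9; heap: [0-0 FREE][1-8 ALLOC][9-12 ALLOC][13-23 FREE]
Op 5: c = malloc(4) -> c = 13; heap: [0-0 FREE][1-8 ALLOC][9-12 ALLOC][13-16 ALLOC][17-23 FREE]
Op 6: d = malloc(8) -> d = NULL; heap: [0-0 FREE][1-8 ALLOC][9-12 ALLOC][13-16 ALLOC][17-23 FREE]
Op 7: e = malloc(5) -> e = 17; heap: [0-0 FREE][1-8 ALLOC][9-12 ALLOC][13-16 ALLOC][17-21 ALLOC][22-23 FREE]
Op 8: e = realloc(e, 2) -> e = 17; heap: [0-0 FREE][1-8 ALLOC][9-12 ALLOC][13-16 ALLOC][17-18 ALLOC][19-23 FREE]
Op 9: f = malloc(6) -> f = NULL; heap: [0-0 FREE][1-8 ALLOC][9-12 ALLOC][13-16 ALLOC][17-18 ALLOC][19-23 FREE]
Op 10: g = malloc(3) -> g = 19; heap: [0-0 FREE][1-8 ALLOC][9-12 ALLOC][13-16 ALLOC][17-18 ALLOC][19-21 ALLOC][22-23 FREE]
Free blocks: [1 2] total_free=3 largest=2 -> 100*(3-2)/3 = 100/3 ≈ 33.333 -> rounds to 33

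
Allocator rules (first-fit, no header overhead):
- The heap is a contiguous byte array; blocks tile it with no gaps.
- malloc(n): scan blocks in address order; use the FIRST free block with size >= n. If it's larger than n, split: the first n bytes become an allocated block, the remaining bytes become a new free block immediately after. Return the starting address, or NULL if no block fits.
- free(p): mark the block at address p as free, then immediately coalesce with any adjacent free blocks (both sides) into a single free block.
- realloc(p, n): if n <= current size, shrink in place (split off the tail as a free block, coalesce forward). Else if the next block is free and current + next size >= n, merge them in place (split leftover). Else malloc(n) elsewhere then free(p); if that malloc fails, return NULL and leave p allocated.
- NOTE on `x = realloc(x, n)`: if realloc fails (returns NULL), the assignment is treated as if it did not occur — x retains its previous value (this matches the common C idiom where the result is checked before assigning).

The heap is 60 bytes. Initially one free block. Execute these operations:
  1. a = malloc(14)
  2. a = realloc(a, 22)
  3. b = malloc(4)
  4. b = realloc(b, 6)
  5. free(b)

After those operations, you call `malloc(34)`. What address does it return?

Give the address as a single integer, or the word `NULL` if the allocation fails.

Answer: 22

Derivation:
Op 1: a = malloc(14) -> a = 0; heap: [0-13 ALLOC][14-59 FREE]
Op 2: a = realloc(a, 22) -> a = 0; heap: [0-21 ALLOC][22-59 FREE]
Op 3: b = malloc(4) -> b = 22; heap: [0-21 ALLOC][22-25 ALLOC][26-59 FREE]
Op 4: b = realloc(b, 6) -> b = 22; heap: [0-21 ALLOC][22-27 ALLOC][28-59 FREE]
Op 5: free(b) -> (freed b); heap: [0-21 ALLOC][22-59 FREE]
malloc(34): first-fit scan over [0-21 ALLOC][22-59 FREE] -> 22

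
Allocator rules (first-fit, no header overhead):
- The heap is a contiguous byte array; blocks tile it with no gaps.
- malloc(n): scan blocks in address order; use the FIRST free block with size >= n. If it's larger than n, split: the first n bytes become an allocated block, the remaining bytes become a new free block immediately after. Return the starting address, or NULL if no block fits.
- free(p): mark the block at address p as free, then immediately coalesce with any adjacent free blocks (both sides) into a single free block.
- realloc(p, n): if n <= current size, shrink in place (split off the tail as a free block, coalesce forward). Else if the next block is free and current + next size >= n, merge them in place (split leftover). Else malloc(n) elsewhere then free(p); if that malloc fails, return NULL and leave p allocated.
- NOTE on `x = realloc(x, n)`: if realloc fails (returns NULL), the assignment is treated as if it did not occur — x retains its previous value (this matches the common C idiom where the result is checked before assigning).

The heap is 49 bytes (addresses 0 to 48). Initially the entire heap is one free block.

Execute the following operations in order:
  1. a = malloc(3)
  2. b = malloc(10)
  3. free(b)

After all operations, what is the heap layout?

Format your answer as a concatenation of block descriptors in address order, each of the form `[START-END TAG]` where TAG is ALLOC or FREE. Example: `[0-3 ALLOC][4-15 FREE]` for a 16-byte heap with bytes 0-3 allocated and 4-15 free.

Op 1: a = malloc(3) -> a = 0; heap: [0-2 ALLOC][3-48 FREE]
Op 2: b = malloc(10) -> b = 3; heap: [0-2 ALLOC][3-12 ALLOC][13-48 FREE]
Op 3: free(b) -> (freed b); heap: [0-2 ALLOC][3-48 FREE]

Answer: [0-2 ALLOC][3-48 FREE]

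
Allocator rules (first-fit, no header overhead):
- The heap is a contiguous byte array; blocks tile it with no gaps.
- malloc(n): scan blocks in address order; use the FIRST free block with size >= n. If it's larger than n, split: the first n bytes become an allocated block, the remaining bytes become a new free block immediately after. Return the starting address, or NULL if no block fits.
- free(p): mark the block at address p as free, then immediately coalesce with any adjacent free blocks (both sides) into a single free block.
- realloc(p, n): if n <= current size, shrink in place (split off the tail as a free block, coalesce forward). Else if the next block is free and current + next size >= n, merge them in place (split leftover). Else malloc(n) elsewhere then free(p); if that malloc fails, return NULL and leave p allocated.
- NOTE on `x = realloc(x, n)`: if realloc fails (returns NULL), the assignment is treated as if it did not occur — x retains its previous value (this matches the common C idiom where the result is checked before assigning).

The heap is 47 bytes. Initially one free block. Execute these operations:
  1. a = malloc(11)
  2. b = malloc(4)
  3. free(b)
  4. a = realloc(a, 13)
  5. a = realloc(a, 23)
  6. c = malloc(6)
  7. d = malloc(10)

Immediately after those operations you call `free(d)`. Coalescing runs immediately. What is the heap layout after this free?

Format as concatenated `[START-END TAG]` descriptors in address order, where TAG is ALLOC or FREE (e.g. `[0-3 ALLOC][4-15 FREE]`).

Answer: [0-22 ALLOC][23-28 ALLOC][29-46 FREE]

Derivation:
Op 1: a = malloc(11) -> a = 0; heap: [0-10 ALLOC][11-46 FREE]
Op 2: b = malloc(4) -> b = 11; heap: [0-10 ALLOC][11-14 ALLOC][15-46 FREE]
Op 3: free(b) -> (freed b); heap: [0-10 ALLOC][11-46 FREE]
Op 4: a = realloc(a, 13) -> a = 0; heap: [0-12 ALLOC][13-46 FREE]
Op 5: a = realloc(a, 23) -> a = 0; heap: [0-22 ALLOC][23-46 FREE]
Op 6: c = malloc(6) -> c = 23; heap: [0-22 ALLOC][23-28 ALLOC][29-46 FREE]
Op 7: d = malloc(10) -> d = 29; heap: [0-22 ALLOC][23-28 ALLOC][29-38 ALLOC][39-46 FREE]
free(d): d = 29 -> block [29-38 ALLOC]; mark free, coalesce with adjacent free neighbors -> [0-22 ALLOC][23-28 ALLOC][29-46 FREE]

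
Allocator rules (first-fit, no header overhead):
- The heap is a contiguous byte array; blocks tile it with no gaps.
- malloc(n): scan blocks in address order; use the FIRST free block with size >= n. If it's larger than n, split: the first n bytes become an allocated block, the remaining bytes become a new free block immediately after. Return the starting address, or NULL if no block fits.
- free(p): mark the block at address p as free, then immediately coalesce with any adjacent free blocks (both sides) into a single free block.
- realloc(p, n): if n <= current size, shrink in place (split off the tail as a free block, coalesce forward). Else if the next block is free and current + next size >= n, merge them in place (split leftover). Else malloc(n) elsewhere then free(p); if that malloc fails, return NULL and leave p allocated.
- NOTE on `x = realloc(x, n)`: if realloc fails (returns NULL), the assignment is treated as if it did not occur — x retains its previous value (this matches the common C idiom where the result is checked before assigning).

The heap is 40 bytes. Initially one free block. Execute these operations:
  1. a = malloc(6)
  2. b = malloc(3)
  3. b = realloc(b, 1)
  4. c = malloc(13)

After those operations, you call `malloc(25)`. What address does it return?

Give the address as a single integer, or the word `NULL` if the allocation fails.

Op 1: a = malloc(6) -> a = 0; heap: [0-5 ALLOC][6-39 FREE]
Op 2: b = malloc(3) -> b = 6; heap: [0-5 ALLOC][6-8 ALLOC][9-39 FREE]
Op 3: b = realloc(b, 1) -> b = 6; heap: [0-5 ALLOC][6-6 ALLOC][7-39 FREE]
Op 4: c = malloc(13) -> c = 7; heap: [0-5 ALLOC][6-6 ALLOC][7-19 ALLOC][20-39 FREE]
malloc(25): first-fit scan over [0-5 ALLOC][6-6 ALLOC][7-19 ALLOC][20-39 FREE] -> NULL

Answer: NULL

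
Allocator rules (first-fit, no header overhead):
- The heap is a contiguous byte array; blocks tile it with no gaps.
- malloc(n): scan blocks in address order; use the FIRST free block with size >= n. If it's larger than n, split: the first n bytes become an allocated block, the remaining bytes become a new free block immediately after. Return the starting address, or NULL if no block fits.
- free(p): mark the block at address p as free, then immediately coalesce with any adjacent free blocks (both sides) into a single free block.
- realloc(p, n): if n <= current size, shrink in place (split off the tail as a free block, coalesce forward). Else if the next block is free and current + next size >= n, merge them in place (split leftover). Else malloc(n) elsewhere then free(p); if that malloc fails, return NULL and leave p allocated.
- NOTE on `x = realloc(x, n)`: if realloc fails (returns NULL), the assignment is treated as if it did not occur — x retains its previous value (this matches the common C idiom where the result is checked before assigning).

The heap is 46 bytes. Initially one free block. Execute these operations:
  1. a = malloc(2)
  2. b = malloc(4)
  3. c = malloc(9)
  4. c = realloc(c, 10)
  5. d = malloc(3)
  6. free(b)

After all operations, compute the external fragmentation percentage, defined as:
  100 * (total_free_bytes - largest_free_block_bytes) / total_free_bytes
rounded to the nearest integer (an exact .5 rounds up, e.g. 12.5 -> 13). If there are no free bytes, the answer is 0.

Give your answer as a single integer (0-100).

Op 1: a = malloc(2) -> a = 0; heap: [0-1 ALLOC][2-45 FREE]
Op 2: b = malloc(4) -> b = 2; heap: [0-1 ALLOC][2-5 ALLOC][6-45 FREE]
Op 3: c = malloc(9) -> c = 6; heap: [0-1 ALLOC][2-5 ALLOC][6-14 ALLOC][15-45 FREE]
Op 4: c = realloc(c, 10) -> c = 6; heap: [0-1 ALLOC][2-5 ALLOC][6-15 ALLOC][16-45 FREE]
Op 5: d = malloc(3) -> d = 16; heap: [0-1 ALLOC][2-5 ALLOC][6-15 ALLOC][16-18 ALLOC][19-45 FREE]
Op 6: free(b) -> (freed b); heap: [0-1 ALLOC][2-5 FREE][6-15 ALLOC][16-18 ALLOC][19-45 FREE]
Free blocks: [4 27] total_free=31 largest=27 -> 100*(31-27)/31 = 400/31 ≈ 12.903 -> rounds to 13

Answer: 13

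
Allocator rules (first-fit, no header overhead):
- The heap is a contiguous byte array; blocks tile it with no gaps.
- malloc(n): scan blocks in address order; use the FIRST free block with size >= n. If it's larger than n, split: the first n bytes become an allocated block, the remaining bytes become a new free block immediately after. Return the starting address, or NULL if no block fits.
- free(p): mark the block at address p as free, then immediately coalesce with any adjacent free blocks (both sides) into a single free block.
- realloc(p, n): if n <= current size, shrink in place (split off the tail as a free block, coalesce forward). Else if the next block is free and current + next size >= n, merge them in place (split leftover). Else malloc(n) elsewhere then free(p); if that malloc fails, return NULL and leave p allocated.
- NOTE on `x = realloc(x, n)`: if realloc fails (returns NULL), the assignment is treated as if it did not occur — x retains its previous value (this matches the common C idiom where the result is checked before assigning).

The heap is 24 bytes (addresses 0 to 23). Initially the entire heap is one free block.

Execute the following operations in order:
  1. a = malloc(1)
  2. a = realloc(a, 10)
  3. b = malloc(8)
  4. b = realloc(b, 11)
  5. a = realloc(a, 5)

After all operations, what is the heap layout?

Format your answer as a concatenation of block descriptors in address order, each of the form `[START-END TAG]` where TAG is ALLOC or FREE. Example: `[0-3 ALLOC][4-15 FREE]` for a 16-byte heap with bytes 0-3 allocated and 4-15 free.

Answer: [0-4 ALLOC][5-9 FREE][10-20 ALLOC][21-23 FREE]

Derivation:
Op 1: a = malloc(1) -> a = 0; heap: [0-0 ALLOC][1-23 FREE]
Op 2: a = realloc(a, 10) -> a = 0; heap: [0-9 ALLOC][10-23 FREE]
Op 3: b = malloc(8) -> b = 10; heap: [0-9 ALLOC][10-17 ALLOC][18-23 FREE]
Op 4: b = realloc(b, 11) -> b = 10; heap: [0-9 ALLOC][10-20 ALLOC][21-23 FREE]
Op 5: a = realloc(a, 5) -> a = 0; heap: [0-4 ALLOC][5-9 FREE][10-20 ALLOC][21-23 FREE]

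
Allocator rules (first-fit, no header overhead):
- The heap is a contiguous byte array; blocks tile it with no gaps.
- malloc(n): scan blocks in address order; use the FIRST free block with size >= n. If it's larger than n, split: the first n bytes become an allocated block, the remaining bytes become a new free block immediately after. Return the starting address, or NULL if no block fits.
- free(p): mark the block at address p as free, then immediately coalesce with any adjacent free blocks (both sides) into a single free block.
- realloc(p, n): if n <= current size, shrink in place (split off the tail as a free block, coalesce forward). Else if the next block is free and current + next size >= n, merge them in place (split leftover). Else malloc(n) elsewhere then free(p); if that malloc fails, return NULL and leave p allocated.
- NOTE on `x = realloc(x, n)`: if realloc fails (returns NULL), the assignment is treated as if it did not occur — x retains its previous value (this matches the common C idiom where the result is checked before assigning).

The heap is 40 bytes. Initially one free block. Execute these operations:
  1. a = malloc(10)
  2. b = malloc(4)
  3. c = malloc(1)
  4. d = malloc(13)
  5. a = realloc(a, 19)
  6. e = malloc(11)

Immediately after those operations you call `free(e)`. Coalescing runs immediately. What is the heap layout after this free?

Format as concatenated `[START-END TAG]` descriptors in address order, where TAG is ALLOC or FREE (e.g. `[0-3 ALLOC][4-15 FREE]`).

Answer: [0-9 ALLOC][10-13 ALLOC][14-14 ALLOC][15-27 ALLOC][28-39 FREE]

Derivation:
Op 1: a = malloc(10) -> a = 0; heap: [0-9 ALLOC][10-39 FREE]
Op 2: b = malloc(4) -> b = 10; heap: [0-9 ALLOC][10-13 ALLOC][14-39 FREE]
Op 3: c = malloc(1) -> c = 14; heap: [0-9 ALLOC][10-13 ALLOC][14-14 ALLOC][15-39 FREE]
Op 4: d = malloc(13) -> d = 15; heap: [0-9 ALLOC][10-13 ALLOC][14-14 ALLOC][15-27 ALLOC][28-39 FREE]
Op 5: a = realloc(a, 19) -> NULL (a unchanged); heap: [0-9 ALLOC][10-13 ALLOC][14-14 ALLOC][15-27 ALLOC][28-39 FREE]
Op 6: e = malloc(11) -> e = 28; heap: [0-9 ALLOC][10-13 ALLOC][14-14 ALLOC][15-27 ALLOC][28-38 ALLOC][39-39 FREE]
free(e): e = 28 -> block [28-38 ALLOC]; mark free, coalesce with adjacent free neighbors -> [0-9 ALLOC][10-13 ALLOC][14-14 ALLOC][15-27 ALLOC][28-39 FREE]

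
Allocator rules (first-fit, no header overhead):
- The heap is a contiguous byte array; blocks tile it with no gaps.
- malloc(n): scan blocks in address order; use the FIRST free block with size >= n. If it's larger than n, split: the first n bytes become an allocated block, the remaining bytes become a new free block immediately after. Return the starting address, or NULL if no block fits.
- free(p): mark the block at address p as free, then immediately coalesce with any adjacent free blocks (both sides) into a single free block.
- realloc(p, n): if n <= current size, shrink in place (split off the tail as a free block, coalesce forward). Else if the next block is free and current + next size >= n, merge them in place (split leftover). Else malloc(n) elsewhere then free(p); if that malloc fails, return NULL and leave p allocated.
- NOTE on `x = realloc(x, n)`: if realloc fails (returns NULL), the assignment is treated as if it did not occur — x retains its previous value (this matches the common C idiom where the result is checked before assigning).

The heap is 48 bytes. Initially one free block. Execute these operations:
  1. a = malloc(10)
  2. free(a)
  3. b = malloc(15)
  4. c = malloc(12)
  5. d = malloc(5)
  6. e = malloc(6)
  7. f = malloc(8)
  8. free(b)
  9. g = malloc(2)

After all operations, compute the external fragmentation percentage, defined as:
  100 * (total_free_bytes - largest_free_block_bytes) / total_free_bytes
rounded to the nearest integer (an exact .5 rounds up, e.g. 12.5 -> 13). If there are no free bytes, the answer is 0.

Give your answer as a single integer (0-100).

Op 1: a = malloc(10) -> a = 0; heap: [0-9 ALLOC][10-47 FREE]
Op 2: free(a) -> (freed a); heap: [0-47 FREE]
Op 3: b = malloc(15) -> b = 0; heap: [0-14 ALLOC][15-47 FREE]
Op 4: c = malloc(12) -> c = 15; heap: [0-14 ALLOC][15-26 ALLOC][27-47 FREE]
Op 5: d = malloc(5) -> d = 27; heap: [0-14 ALLOC][15-26 ALLOC][27-31 ALLOC][32-47 FREE]
Op 6: e = malloc(6) -> e = 32; heap: [0-14 ALLOC][15-26 ALLOC][27-31 ALLOC][32-37 ALLOC][38-47 FREE]
Op 7: f = malloc(8) -> f = 38; heap: [0-14 ALLOC][15-26 ALLOC][27-31 ALLOC][32-37 ALLOC][38-45 ALLOC][46-47 FREE]
Op 8: free(b) -> (freed b); heap: [0-14 FREE][15-26 ALLOC][27-31 ALLOC][32-37 ALLOC][38-45 ALLOC][46-47 FREE]
Op 9: g = malloc(2) -> g = 0; heap: [0-1 ALLOC][2-14 FREE][15-26 ALLOC][27-31 ALLOC][32-37 ALLOC][38-45 ALLOC][46-47 FREE]
Free blocks: [13 2] total_free=15 largest=13 -> 100*(15-13)/15 = 200/15 ≈ 13.333 -> rounds to 13

Answer: 13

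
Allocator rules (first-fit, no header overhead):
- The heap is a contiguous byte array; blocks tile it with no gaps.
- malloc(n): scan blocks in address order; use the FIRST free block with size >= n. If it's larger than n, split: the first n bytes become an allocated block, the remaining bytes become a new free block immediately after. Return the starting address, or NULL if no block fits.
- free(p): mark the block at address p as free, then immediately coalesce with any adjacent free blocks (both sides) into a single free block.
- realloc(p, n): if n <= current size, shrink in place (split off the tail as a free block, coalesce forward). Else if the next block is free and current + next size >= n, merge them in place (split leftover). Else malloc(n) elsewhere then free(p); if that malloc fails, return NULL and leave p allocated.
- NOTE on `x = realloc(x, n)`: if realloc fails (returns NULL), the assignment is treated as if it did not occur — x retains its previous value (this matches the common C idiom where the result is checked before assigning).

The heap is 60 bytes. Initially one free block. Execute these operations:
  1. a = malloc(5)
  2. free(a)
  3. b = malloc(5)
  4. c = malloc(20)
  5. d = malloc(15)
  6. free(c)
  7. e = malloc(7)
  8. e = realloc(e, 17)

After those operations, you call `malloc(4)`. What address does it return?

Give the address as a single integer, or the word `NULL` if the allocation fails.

Answer: 40

Derivation:
Op 1: a = malloc(5) -> a = 0; heap: [0-4 ALLOC][5-59 FREE]
Op 2: free(a) -> (freed a); heap: [0-59 FREE]
Op 3: b = malloc(5) -> b = 0; heap: [0-4 ALLOC][5-59 FREE]
Op 4: c = malloc(20) -> c = 5; heap: [0-4 ALLOC][5-24 ALLOC][25-59 FREE]
Op 5: d = malloc(15) -> d = 25; heap: [0-4 ALLOC][5-24 ALLOC][25-39 ALLOC][40-59 FREE]
Op 6: free(c) -> (freed c); heap: [0-4 ALLOC][5-24 FREE][25-39 ALLOC][40-59 FREE]
Op 7: e = malloc(7) -> e = 5; heap: [0-4 ALLOC][5-11 ALLOC][12-24 FREE][25-39 ALLOC][40-59 FREE]
Op 8: e = realloc(e, 17) -> e = 5; heap: [0-4 ALLOC][5-21 ALLOC][22-24 FREE][25-39 ALLOC][40-59 FREE]
malloc(4): first-fit scan over [0-4 ALLOC][5-21 ALLOC][22-24 FREE][25-39 ALLOC][40-59 FREE] -> 40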